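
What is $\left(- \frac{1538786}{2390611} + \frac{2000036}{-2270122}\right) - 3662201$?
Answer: $- \frac{9937347410158175415}{2713489312271} \approx -3.6622 \cdot 10^{6}$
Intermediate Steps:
$\left(- \frac{1538786}{2390611} + \frac{2000036}{-2270122}\right) - 3662201 = \left(\left(-1538786\right) \frac{1}{2390611} + 2000036 \left(- \frac{1}{2270122}\right)\right) - 3662201 = \left(- \frac{1538786}{2390611} - \frac{1000018}{1135061}\right) - 3662201 = - \frac{4137270006944}{2713489312271} - 3662201 = - \frac{9937347410158175415}{2713489312271}$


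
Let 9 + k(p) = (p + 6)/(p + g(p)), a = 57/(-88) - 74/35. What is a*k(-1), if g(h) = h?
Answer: 195661/6160 ≈ 31.763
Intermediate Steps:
a = -8507/3080 (a = 57*(-1/88) - 74*1/35 = -57/88 - 74/35 = -8507/3080 ≈ -2.7620)
k(p) = -9 + (6 + p)/(2*p) (k(p) = -9 + (p + 6)/(p + p) = -9 + (6 + p)/((2*p)) = -9 + (6 + p)*(1/(2*p)) = -9 + (6 + p)/(2*p))
a*k(-1) = -8507*(-17/2 + 3/(-1))/3080 = -8507*(-17/2 + 3*(-1))/3080 = -8507*(-17/2 - 3)/3080 = -8507/3080*(-23/2) = 195661/6160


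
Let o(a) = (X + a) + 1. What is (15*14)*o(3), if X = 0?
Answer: 840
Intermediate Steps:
o(a) = 1 + a (o(a) = (0 + a) + 1 = a + 1 = 1 + a)
(15*14)*o(3) = (15*14)*(1 + 3) = 210*4 = 840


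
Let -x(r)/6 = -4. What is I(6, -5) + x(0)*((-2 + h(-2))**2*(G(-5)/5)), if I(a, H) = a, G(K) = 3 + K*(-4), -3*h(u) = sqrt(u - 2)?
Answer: 5978/15 + 1472*I/5 ≈ 398.53 + 294.4*I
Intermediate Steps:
h(u) = -sqrt(-2 + u)/3 (h(u) = -sqrt(u - 2)/3 = -sqrt(-2 + u)/3)
G(K) = 3 - 4*K
x(r) = 24 (x(r) = -6*(-4) = 24)
I(6, -5) + x(0)*((-2 + h(-2))**2*(G(-5)/5)) = 6 + 24*((-2 - sqrt(-2 - 2)/3)**2*((3 - 4*(-5))/5)) = 6 + 24*((-2 - 2*I/3)**2*((3 + 20)*(1/5))) = 6 + 24*((-2 - 2*I/3)**2*(23*(1/5))) = 6 + 24*((-2 - 2*I/3)**2*(23/5)) = 6 + 24*(23*(-2 - 2*I/3)**2/5) = 6 + 552*(-2 - 2*I/3)**2/5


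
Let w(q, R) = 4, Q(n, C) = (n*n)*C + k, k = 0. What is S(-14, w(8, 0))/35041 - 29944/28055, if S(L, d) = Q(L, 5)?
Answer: -1021773804/983075255 ≈ -1.0394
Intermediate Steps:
Q(n, C) = C*n² (Q(n, C) = (n*n)*C + 0 = n²*C + 0 = C*n² + 0 = C*n²)
S(L, d) = 5*L²
S(-14, w(8, 0))/35041 - 29944/28055 = (5*(-14)²)/35041 - 29944/28055 = (5*196)*(1/35041) - 29944*1/28055 = 980*(1/35041) - 29944/28055 = 980/35041 - 29944/28055 = -1021773804/983075255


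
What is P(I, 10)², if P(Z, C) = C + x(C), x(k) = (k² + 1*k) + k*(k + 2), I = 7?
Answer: 57600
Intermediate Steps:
x(k) = k + k² + k*(2 + k) (x(k) = (k² + k) + k*(2 + k) = (k + k²) + k*(2 + k) = k + k² + k*(2 + k))
P(Z, C) = C + C*(3 + 2*C)
P(I, 10)² = (2*10*(2 + 10))² = (2*10*12)² = 240² = 57600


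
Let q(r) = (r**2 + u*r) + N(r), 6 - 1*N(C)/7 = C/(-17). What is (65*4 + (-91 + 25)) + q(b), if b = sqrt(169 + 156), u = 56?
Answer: 561 + 4795*sqrt(13)/17 ≈ 1578.0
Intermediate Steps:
N(C) = 42 + 7*C/17 (N(C) = 42 - 7*C/(-17) = 42 - 7*C*(-1)/17 = 42 - (-7)*C/17 = 42 + 7*C/17)
b = 5*sqrt(13) (b = sqrt(325) = 5*sqrt(13) ≈ 18.028)
q(r) = 42 + r**2 + 959*r/17 (q(r) = (r**2 + 56*r) + (42 + 7*r/17) = 42 + r**2 + 959*r/17)
(65*4 + (-91 + 25)) + q(b) = (65*4 + (-91 + 25)) + (42 + (5*sqrt(13))**2 + 959*(5*sqrt(13))/17) = (260 - 66) + (42 + 325 + 4795*sqrt(13)/17) = 194 + (367 + 4795*sqrt(13)/17) = 561 + 4795*sqrt(13)/17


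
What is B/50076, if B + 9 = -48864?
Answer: -16291/16692 ≈ -0.97598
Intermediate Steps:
B = -48873 (B = -9 - 48864 = -48873)
B/50076 = -48873/50076 = -48873*1/50076 = -16291/16692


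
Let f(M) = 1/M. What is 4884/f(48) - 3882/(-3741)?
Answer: 292337998/1247 ≈ 2.3443e+5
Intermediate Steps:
4884/f(48) - 3882/(-3741) = 4884/(1/48) - 3882/(-3741) = 4884/(1/48) - 3882*(-1/3741) = 4884*48 + 1294/1247 = 234432 + 1294/1247 = 292337998/1247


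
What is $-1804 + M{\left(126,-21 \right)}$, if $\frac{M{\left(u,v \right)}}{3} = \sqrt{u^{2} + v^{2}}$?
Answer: $-1804 + 63 \sqrt{37} \approx -1420.8$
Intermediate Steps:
$M{\left(u,v \right)} = 3 \sqrt{u^{2} + v^{2}}$
$-1804 + M{\left(126,-21 \right)} = -1804 + 3 \sqrt{126^{2} + \left(-21\right)^{2}} = -1804 + 3 \sqrt{15876 + 441} = -1804 + 3 \sqrt{16317} = -1804 + 3 \cdot 21 \sqrt{37} = -1804 + 63 \sqrt{37}$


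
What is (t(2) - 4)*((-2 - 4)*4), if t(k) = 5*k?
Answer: -144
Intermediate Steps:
(t(2) - 4)*((-2 - 4)*4) = (5*2 - 4)*((-2 - 4)*4) = (10 - 4)*(-6*4) = 6*(-24) = -144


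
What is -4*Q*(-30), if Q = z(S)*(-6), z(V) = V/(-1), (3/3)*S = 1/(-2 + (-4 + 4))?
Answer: -360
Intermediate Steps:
S = -1/2 (S = 1/(-2 + (-4 + 4)) = 1/(-2 + 0) = 1/(-2) = -1/2 ≈ -0.50000)
z(V) = -V (z(V) = V*(-1) = -V)
Q = -3 (Q = -1*(-1/2)*(-6) = (1/2)*(-6) = -3)
-4*Q*(-30) = -4*(-3)*(-30) = 12*(-30) = -360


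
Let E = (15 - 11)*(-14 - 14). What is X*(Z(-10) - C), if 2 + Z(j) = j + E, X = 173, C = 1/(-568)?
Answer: -12184563/568 ≈ -21452.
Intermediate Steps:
C = -1/568 ≈ -0.0017606
E = -112 (E = 4*(-28) = -112)
Z(j) = -114 + j (Z(j) = -2 + (j - 112) = -2 + (-112 + j) = -114 + j)
X*(Z(-10) - C) = 173*((-114 - 10) - 1*(-1/568)) = 173*(-124 + 1/568) = 173*(-70431/568) = -12184563/568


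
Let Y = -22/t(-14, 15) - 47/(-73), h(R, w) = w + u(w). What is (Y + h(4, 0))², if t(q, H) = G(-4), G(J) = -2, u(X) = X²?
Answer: 722500/5329 ≈ 135.58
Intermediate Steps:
t(q, H) = -2
h(R, w) = w + w²
Y = 850/73 (Y = -22/(-2) - 47/(-73) = -22*(-½) - 47*(-1/73) = 11 + 47/73 = 850/73 ≈ 11.644)
(Y + h(4, 0))² = (850/73 + 0*(1 + 0))² = (850/73 + 0*1)² = (850/73 + 0)² = (850/73)² = 722500/5329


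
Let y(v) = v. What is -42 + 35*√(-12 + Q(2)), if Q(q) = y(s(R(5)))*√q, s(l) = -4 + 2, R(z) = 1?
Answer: -42 + 35*I*√(12 + 2*√2) ≈ -42.0 + 134.78*I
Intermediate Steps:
s(l) = -2
Q(q) = -2*√q
-42 + 35*√(-12 + Q(2)) = -42 + 35*√(-12 - 2*√2)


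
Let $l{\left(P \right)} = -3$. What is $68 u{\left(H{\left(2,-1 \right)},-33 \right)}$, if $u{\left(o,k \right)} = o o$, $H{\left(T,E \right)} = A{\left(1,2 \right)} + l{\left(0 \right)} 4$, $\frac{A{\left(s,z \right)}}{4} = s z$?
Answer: $1088$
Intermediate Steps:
$A{\left(s,z \right)} = 4 s z$
$H{\left(T,E \right)} = -4$ ($H{\left(T,E \right)} = 4 \cdot 1 \cdot 2 - 12 = 8 - 12 = -4$)
$u{\left(o,k \right)} = o^{2}$
$68 u{\left(H{\left(2,-1 \right)},-33 \right)} = 68 \left(-4\right)^{2} = 68 \cdot 16 = 1088$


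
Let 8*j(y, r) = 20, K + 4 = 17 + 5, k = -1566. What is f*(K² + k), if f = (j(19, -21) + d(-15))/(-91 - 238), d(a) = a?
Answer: -15525/329 ≈ -47.188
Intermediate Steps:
K = 18 (K = -4 + (17 + 5) = -4 + 22 = 18)
j(y, r) = 5/2 (j(y, r) = (⅛)*20 = 5/2)
f = 25/658 (f = (5/2 - 15)/(-91 - 238) = -25/2/(-329) = -25/2*(-1/329) = 25/658 ≈ 0.037994)
f*(K² + k) = 25*(18² - 1566)/658 = 25*(324 - 1566)/658 = (25/658)*(-1242) = -15525/329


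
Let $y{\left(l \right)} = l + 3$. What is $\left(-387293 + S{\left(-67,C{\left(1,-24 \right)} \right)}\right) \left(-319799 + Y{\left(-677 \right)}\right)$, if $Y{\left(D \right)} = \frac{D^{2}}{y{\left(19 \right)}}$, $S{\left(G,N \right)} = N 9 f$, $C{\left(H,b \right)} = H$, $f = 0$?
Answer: $\frac{2547322496957}{22} \approx 1.1579 \cdot 10^{11}$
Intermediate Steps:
$y{\left(l \right)} = 3 + l$
$S{\left(G,N \right)} = 0$ ($S{\left(G,N \right)} = N 9 \cdot 0 = 9 N 0 = 0$)
$Y{\left(D \right)} = \frac{D^{2}}{22}$ ($Y{\left(D \right)} = \frac{D^{2}}{3 + 19} = \frac{D^{2}}{22}$)
$\left(-387293 + S{\left(-67,C{\left(1,-24 \right)} \right)}\right) \left(-319799 + Y{\left(-677 \right)}\right) = \left(-387293 + 0\right) \left(-319799 + \frac{\left(-677\right)^{2}}{22}\right) = - 387293 \left(-319799 + \frac{1}{22} \cdot 458329\right) = - 387293 \left(-319799 + \frac{458329}{22}\right) = \left(-387293\right) \left(- \frac{6577249}{22}\right) = \frac{2547322496957}{22}$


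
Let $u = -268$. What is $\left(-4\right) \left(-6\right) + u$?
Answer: $-244$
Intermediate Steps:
$\left(-4\right) \left(-6\right) + u = \left(-4\right) \left(-6\right) - 268 = 24 - 268 = -244$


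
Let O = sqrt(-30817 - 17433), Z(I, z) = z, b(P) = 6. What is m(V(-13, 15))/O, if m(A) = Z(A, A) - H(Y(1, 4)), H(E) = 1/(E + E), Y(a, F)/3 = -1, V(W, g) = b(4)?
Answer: -37*I*sqrt(1930)/57900 ≈ -0.028074*I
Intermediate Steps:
V(W, g) = 6
Y(a, F) = -3 (Y(a, F) = 3*(-1) = -3)
H(E) = 1/(2*E)
O = 5*I*sqrt(1930) (O = sqrt(-48250) = 5*I*sqrt(1930) ≈ 219.66*I)
m(A) = 1/6 + A (m(A) = A - 1/(2*(-3)) = A - (-1)/(2*3) = A - 1*(-1/6) = A + 1/6 = 1/6 + A)
m(V(-13, 15))/O = (1/6 + 6)/((5*I*sqrt(1930))) = 37*(-I*sqrt(1930)/9650)/6 = -37*I*sqrt(1930)/57900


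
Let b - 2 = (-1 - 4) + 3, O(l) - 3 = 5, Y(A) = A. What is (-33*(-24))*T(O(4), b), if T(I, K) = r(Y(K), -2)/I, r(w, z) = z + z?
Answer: -396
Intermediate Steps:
r(w, z) = 2*z
O(l) = 8 (O(l) = 3 + 5 = 8)
b = 0 (b = 2 + ((-1 - 4) + 3) = 2 + (-5 + 3) = 2 - 2 = 0)
T(I, K) = -4/I (T(I, K) = (2*(-2))/I = -4/I)
(-33*(-24))*T(O(4), b) = (-33*(-24))*(-4/8) = 792*(-4*1/8) = 792*(-1/2) = -396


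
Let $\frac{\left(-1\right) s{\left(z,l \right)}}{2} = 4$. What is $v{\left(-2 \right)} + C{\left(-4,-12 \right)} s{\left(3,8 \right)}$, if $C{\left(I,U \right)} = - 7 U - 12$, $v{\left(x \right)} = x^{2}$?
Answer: $-572$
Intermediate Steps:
$s{\left(z,l \right)} = -8$ ($s{\left(z,l \right)} = \left(-2\right) 4 = -8$)
$C{\left(I,U \right)} = -12 - 7 U$
$v{\left(-2 \right)} + C{\left(-4,-12 \right)} s{\left(3,8 \right)} = \left(-2\right)^{2} + \left(-12 - -84\right) \left(-8\right) = 4 + \left(-12 + 84\right) \left(-8\right) = 4 + 72 \left(-8\right) = 4 - 576 = -572$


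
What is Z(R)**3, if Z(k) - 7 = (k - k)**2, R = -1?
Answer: 343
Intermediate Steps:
Z(k) = 7 (Z(k) = 7 + (k - k)**2 = 7 + 0**2 = 7 + 0 = 7)
Z(R)**3 = 7**3 = 343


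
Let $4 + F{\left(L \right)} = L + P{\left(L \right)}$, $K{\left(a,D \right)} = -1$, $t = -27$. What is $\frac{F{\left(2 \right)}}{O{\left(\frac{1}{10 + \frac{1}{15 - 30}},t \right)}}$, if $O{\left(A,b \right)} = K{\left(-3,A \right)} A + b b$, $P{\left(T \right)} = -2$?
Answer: $- \frac{298}{54303} \approx -0.0054877$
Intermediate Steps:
$F{\left(L \right)} = -6 + L$ ($F{\left(L \right)} = -4 + \left(L - 2\right) = -4 + \left(-2 + L\right) = -6 + L$)
$O{\left(A,b \right)} = b^{2} - A$ ($O{\left(A,b \right)} = - A + b b = - A + b^{2} = b^{2} - A$)
$\frac{F{\left(2 \right)}}{O{\left(\frac{1}{10 + \frac{1}{15 - 30}},t \right)}} = \frac{-6 + 2}{\left(-27\right)^{2} - \frac{1}{10 + \frac{1}{15 - 30}}} = - \frac{4}{729 - \frac{1}{10 + \frac{1}{-15}}} = - \frac{4}{729 - \frac{1}{10 - \frac{1}{15}}} = - \frac{4}{729 - \frac{1}{\frac{149}{15}}} = - \frac{4}{729 - \frac{15}{149}} = - \frac{4}{\frac{108606}{149}} = \left(-4\right) \frac{149}{108606} = - \frac{298}{54303}$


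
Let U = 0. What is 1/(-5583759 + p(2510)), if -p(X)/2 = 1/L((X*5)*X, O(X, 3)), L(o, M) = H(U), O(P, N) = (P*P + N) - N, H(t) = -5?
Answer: -5/27918793 ≈ -1.7909e-7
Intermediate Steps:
O(P, N) = P² (O(P, N) = (P² + N) - N = (N + P²) - N = P²)
L(o, M) = -5
p(X) = ⅖ (p(X) = -2/(-5) = -2*(-⅕) = ⅖)
1/(-5583759 + p(2510)) = 1/(-5583759 + ⅖) = 1/(-27918793/5) = -5/27918793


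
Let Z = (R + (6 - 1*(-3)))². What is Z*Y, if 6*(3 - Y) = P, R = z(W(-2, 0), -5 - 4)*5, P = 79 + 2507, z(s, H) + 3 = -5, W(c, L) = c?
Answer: -411308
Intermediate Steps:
z(s, H) = -8 (z(s, H) = -3 - 5 = -8)
P = 2586
R = -40 (R = -8*5 = -40)
Y = -428 (Y = 3 - ⅙*2586 = 3 - 431 = -428)
Z = 961 (Z = (-40 + (6 - 1*(-3)))² = (-40 + (6 + 3))² = (-40 + 9)² = (-31)² = 961)
Z*Y = 961*(-428) = -411308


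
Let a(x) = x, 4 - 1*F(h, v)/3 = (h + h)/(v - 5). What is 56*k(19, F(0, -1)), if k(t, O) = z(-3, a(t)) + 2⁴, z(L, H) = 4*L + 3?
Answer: 392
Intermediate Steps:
F(h, v) = 12 - 6*h/(-5 + v) (F(h, v) = 12 - 3*(h + h)/(v - 5) = 12 - 3*2*h/(-5 + v) = 12 - 6*h/(-5 + v))
z(L, H) = 3 + 4*L
k(t, O) = 7 (k(t, O) = (3 + 4*(-3)) + 2⁴ = (3 - 12) + 16 = -9 + 16 = 7)
56*k(19, F(0, -1)) = 56*7 = 392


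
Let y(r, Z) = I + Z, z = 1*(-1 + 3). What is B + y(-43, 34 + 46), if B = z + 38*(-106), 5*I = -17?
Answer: -19747/5 ≈ -3949.4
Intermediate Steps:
I = -17/5 (I = (⅕)*(-17) = -17/5 ≈ -3.4000)
z = 2 (z = 1*2 = 2)
y(r, Z) = -17/5 + Z
B = -4026 (B = 2 + 38*(-106) = 2 - 4028 = -4026)
B + y(-43, 34 + 46) = -4026 + (-17/5 + (34 + 46)) = -4026 + (-17/5 + 80) = -4026 + 383/5 = -19747/5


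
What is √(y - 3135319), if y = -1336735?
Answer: I*√4472054 ≈ 2114.7*I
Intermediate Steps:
√(y - 3135319) = √(-1336735 - 3135319) = √(-4472054) = I*√4472054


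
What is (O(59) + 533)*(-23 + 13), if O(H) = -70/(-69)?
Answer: -368470/69 ≈ -5340.1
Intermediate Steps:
O(H) = 70/69 (O(H) = -70*(-1/69) = 70/69)
(O(59) + 533)*(-23 + 13) = (70/69 + 533)*(-23 + 13) = (36847/69)*(-10) = -368470/69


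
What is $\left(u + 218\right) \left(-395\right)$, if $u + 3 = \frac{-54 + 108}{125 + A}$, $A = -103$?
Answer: $- \frac{944840}{11} \approx -85895.0$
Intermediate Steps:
$u = - \frac{6}{11}$ ($u = -3 + \frac{-54 + 108}{125 - 103} = -3 + \frac{54}{22} = -3 + 54 \cdot \frac{1}{22} = -3 + \frac{27}{11} = - \frac{6}{11} \approx -0.54545$)
$\left(u + 218\right) \left(-395\right) = \left(- \frac{6}{11} + 218\right) \left(-395\right) = \frac{2392}{11} \left(-395\right) = - \frac{944840}{11}$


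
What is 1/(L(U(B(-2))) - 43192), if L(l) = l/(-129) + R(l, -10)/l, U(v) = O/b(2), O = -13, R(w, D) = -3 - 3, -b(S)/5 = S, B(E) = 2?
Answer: -16770/724407409 ≈ -2.3150e-5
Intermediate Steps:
b(S) = -5*S
R(w, D) = -6
U(v) = 13/10 (U(v) = -13/((-5*2)) = -13/(-10) = -13*(-1/10) = 13/10)
L(l) = -6/l - l/129 (L(l) = l/(-129) - 6/l = l*(-1/129) - 6/l = -l/129 - 6/l = -6/l - l/129)
1/(L(U(B(-2))) - 43192) = 1/((-6/13/10 - 1/129*13/10) - 43192) = 1/((-6*10/13 - 13/1290) - 43192) = 1/((-60/13 - 13/1290) - 43192) = 1/(-77569/16770 - 43192) = 1/(-724407409/16770) = -16770/724407409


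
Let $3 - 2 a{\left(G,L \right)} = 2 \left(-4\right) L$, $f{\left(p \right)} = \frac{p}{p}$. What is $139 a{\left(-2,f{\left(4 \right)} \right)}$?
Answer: $\frac{1529}{2} \approx 764.5$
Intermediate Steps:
$f{\left(p \right)} = 1$
$a{\left(G,L \right)} = \frac{3}{2} + 4 L$ ($a{\left(G,L \right)} = \frac{3}{2} - \frac{2 \left(-4\right) L}{2} = \frac{3}{2} - \frac{\left(-8\right) L}{2} = \frac{3}{2} + 4 L$)
$139 a{\left(-2,f{\left(4 \right)} \right)} = 139 \left(\frac{3}{2} + 4 \cdot 1\right) = 139 \left(\frac{3}{2} + 4\right) = 139 \cdot \frac{11}{2} = \frac{1529}{2}$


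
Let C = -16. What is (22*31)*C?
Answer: -10912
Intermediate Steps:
(22*31)*C = (22*31)*(-16) = 682*(-16) = -10912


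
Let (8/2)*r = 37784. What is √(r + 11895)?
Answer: √21341 ≈ 146.09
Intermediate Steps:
r = 9446 (r = (¼)*37784 = 9446)
√(r + 11895) = √(9446 + 11895) = √21341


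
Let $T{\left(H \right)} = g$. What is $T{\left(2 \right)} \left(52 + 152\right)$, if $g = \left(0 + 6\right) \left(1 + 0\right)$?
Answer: $1224$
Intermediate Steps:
$g = 6$ ($g = 6 \cdot 1 = 6$)
$T{\left(H \right)} = 6$
$T{\left(2 \right)} \left(52 + 152\right) = 6 \left(52 + 152\right) = 6 \cdot 204 = 1224$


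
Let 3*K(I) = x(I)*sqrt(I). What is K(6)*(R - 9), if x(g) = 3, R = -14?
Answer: -23*sqrt(6) ≈ -56.338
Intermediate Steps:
K(I) = sqrt(I) (K(I) = (3*sqrt(I))/3 = sqrt(I))
K(6)*(R - 9) = sqrt(6)*(-14 - 9) = sqrt(6)*(-23) = -23*sqrt(6)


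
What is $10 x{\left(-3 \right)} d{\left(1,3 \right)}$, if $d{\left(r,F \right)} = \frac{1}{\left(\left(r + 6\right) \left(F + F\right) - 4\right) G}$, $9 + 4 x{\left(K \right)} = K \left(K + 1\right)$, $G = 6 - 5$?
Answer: $- \frac{15}{76} \approx -0.19737$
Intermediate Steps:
$G = 1$ ($G = 6 - 5 = 1$)
$x{\left(K \right)} = - \frac{9}{4} + \frac{K \left(1 + K\right)}{4}$ ($x{\left(K \right)} = - \frac{9}{4} + \frac{K \left(K + 1\right)}{4} = - \frac{9}{4} + \frac{K \left(1 + K\right)}{4}$)
$d{\left(r,F \right)} = \frac{1}{-4 + 2 F \left(6 + r\right)}$ ($d{\left(r,F \right)} = \frac{1}{\left(\left(r + 6\right) \left(F + F\right) - 4\right) 1} = \frac{1}{\left(\left(6 + r\right) 2 F - 4\right) 1} = \frac{1}{\left(2 F \left(6 + r\right) - 4\right) 1} = \frac{1}{\left(-4 + 2 F \left(6 + r\right)\right) 1} = \frac{1}{-4 + 2 F \left(6 + r\right)}$)
$10 x{\left(-3 \right)} d{\left(1,3 \right)} = 10 \left(- \frac{9}{4} + \frac{1}{4} \left(-3\right) + \frac{\left(-3\right)^{2}}{4}\right) \frac{1}{2 \left(-2 + 6 \cdot 3 + 3 \cdot 1\right)} = 10 \left(- \frac{9}{4} - \frac{3}{4} + \frac{1}{4} \cdot 9\right) \frac{1}{2 \left(-2 + 18 + 3\right)} = 10 \left(- \frac{9}{4} - \frac{3}{4} + \frac{9}{4}\right) \frac{1}{2 \cdot 19} = 10 \left(- \frac{3}{4}\right) \frac{1}{2} \cdot \frac{1}{19} = \left(- \frac{15}{2}\right) \frac{1}{38} = - \frac{15}{76}$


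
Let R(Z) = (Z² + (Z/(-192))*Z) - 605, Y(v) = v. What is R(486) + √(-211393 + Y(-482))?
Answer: 3749773/16 + 25*I*√339 ≈ 2.3436e+5 + 460.3*I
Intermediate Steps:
R(Z) = -605 + 191*Z²/192 (R(Z) = (Z² + (Z*(-1/192))*Z) - 605 = (Z² + (-Z/192)*Z) - 605 = (Z² - Z²/192) - 605 = 191*Z²/192 - 605 = -605 + 191*Z²/192)
R(486) + √(-211393 + Y(-482)) = (-605 + (191/192)*486²) + √(-211393 - 482) = (-605 + (191/192)*236196) + √(-211875) = (-605 + 3759453/16) + 25*I*√339 = 3749773/16 + 25*I*√339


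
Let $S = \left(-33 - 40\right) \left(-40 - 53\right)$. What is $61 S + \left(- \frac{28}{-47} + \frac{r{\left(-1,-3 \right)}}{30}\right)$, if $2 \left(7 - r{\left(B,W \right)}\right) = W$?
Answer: $\frac{1167846259}{2820} \approx 4.1413 \cdot 10^{5}$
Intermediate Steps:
$S = 6789$ ($S = \left(-73\right) \left(-93\right) = 6789$)
$r{\left(B,W \right)} = 7 - \frac{W}{2}$
$61 S + \left(- \frac{28}{-47} + \frac{r{\left(-1,-3 \right)}}{30}\right) = 61 \cdot 6789 + \left(- \frac{28}{-47} + \frac{7 - - \frac{3}{2}}{30}\right) = 414129 + \left(\left(-28\right) \left(- \frac{1}{47}\right) + \left(7 + \frac{3}{2}\right) \frac{1}{30}\right) = 414129 + \left(\frac{28}{47} + \frac{17}{2} \cdot \frac{1}{30}\right) = 414129 + \left(\frac{28}{47} + \frac{17}{60}\right) = 414129 + \frac{2479}{2820} = \frac{1167846259}{2820}$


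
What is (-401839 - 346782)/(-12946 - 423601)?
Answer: 748621/436547 ≈ 1.7149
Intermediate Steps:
(-401839 - 346782)/(-12946 - 423601) = -748621/(-436547) = -748621*(-1/436547) = 748621/436547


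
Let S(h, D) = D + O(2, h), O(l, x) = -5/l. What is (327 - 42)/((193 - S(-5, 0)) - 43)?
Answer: 114/61 ≈ 1.8689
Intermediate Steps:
S(h, D) = -5/2 + D (S(h, D) = D - 5/2 = -5/2 + D)
(327 - 42)/((193 - S(-5, 0)) - 43) = (327 - 42)/((193 - (-5/2 + 0)) - 43) = 285/((193 - 1*(-5/2)) - 43) = 285/((193 + 5/2) - 43) = 285/(391/2 - 43) = 285/(305/2) = 285*(2/305) = 114/61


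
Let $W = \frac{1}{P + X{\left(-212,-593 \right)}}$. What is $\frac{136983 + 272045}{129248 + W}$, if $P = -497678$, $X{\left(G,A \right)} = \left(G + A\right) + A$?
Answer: $\frac{204136058128}{64504574847} \approx 3.1647$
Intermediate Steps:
$X{\left(G,A \right)} = G + 2 A$ ($X{\left(G,A \right)} = \left(A + G\right) + A = G + 2 A$)
$W = - \frac{1}{499076}$ ($W = \frac{1}{-497678 + \left(-212 + 2 \left(-593\right)\right)} = \frac{1}{-497678 - 1398} = \frac{1}{-499076} = - \frac{1}{499076} \approx -2.0037 \cdot 10^{-6}$)
$\frac{136983 + 272045}{129248 + W} = \frac{136983 + 272045}{129248 - \frac{1}{499076}} = \frac{409028}{\frac{64504574847}{499076}} = 409028 \cdot \frac{499076}{64504574847} = \frac{204136058128}{64504574847}$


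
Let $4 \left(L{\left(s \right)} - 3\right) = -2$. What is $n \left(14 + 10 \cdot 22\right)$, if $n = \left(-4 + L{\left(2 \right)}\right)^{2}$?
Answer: $\frac{1053}{2} \approx 526.5$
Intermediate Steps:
$L{\left(s \right)} = \frac{5}{2}$ ($L{\left(s \right)} = 3 + \frac{1}{4} \left(-2\right) = 3 - \frac{1}{2} = \frac{5}{2}$)
$n = \frac{9}{4}$ ($n = \left(-4 + \frac{5}{2}\right)^{2} = \left(- \frac{3}{2}\right)^{2} = \frac{9}{4} \approx 2.25$)
$n \left(14 + 10 \cdot 22\right) = \frac{9 \left(14 + 10 \cdot 22\right)}{4} = \frac{9 \left(14 + 220\right)}{4} = \frac{9}{4} \cdot 234 = \frac{1053}{2}$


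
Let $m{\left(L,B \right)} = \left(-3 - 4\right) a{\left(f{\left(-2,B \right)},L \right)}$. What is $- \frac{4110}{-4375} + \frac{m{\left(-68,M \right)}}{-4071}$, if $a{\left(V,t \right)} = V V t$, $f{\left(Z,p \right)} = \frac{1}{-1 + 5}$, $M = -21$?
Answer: $\frac{13281323}{14248500} \approx 0.93212$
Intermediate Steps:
$f{\left(Z,p \right)} = \frac{1}{4}$
$a{\left(V,t \right)} = t V^{2}$ ($a{\left(V,t \right)} = V^{2} t = t V^{2}$)
$m{\left(L,B \right)} = - \frac{7 L}{16}$ ($m{\left(L,B \right)} = \left(-3 - 4\right) \frac{L}{16} = - 7 L \frac{1}{16} = - 7 \frac{L}{16} = - \frac{7 L}{16}$)
$- \frac{4110}{-4375} + \frac{m{\left(-68,M \right)}}{-4071} = - \frac{4110}{-4375} + \frac{\left(- \frac{7}{16}\right) \left(-68\right)}{-4071} = \left(-4110\right) \left(- \frac{1}{4375}\right) + \frac{119}{4} \left(- \frac{1}{4071}\right) = \frac{822}{875} - \frac{119}{16284} = \frac{13281323}{14248500}$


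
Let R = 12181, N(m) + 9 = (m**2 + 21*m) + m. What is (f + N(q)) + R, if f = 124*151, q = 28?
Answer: 32296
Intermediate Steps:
N(m) = -9 + m**2 + 22*m (N(m) = -9 + ((m**2 + 21*m) + m) = -9 + (m**2 + 22*m) = -9 + m**2 + 22*m)
f = 18724
(f + N(q)) + R = (18724 + (-9 + 28**2 + 22*28)) + 12181 = (18724 + (-9 + 784 + 616)) + 12181 = (18724 + 1391) + 12181 = 20115 + 12181 = 32296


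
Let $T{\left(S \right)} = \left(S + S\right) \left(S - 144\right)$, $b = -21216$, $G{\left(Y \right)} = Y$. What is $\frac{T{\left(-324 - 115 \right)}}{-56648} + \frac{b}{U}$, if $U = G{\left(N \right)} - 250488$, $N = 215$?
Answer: $- \frac{63453198817}{7088732452} \approx -8.9513$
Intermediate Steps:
$U = -250273$ ($U = 215 - 250488 = -250273$)
$T{\left(S \right)} = 2 S \left(-144 + S\right)$
$\frac{T{\left(-324 - 115 \right)}}{-56648} + \frac{b}{U} = \frac{2 \left(-324 - 115\right) \left(-144 - 439\right)}{-56648} - \frac{21216}{-250273} = 2 \left(-439\right) \left(-144 - 439\right) \left(- \frac{1}{56648}\right) - - \frac{21216}{250273} = 2 \left(-439\right) \left(-583\right) \left(- \frac{1}{56648}\right) + \frac{21216}{250273} = 511874 \left(- \frac{1}{56648}\right) + \frac{21216}{250273} = - \frac{255937}{28324} + \frac{21216}{250273} = - \frac{63453198817}{7088732452}$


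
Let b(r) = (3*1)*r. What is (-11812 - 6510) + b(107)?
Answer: -18001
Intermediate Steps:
b(r) = 3*r
(-11812 - 6510) + b(107) = (-11812 - 6510) + 3*107 = -18322 + 321 = -18001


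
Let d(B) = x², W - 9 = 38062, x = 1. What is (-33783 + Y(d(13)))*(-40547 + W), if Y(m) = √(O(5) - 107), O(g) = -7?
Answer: 83646708 - 2476*I*√114 ≈ 8.3647e+7 - 26436.0*I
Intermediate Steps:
W = 38071 (W = 9 + 38062 = 38071)
d(B) = 1 (d(B) = 1² = 1)
Y(m) = I*√114 (Y(m) = √(-7 - 107) = √(-114) = I*√114)
(-33783 + Y(d(13)))*(-40547 + W) = (-33783 + I*√114)*(-40547 + 38071) = (-33783 + I*√114)*(-2476) = 83646708 - 2476*I*√114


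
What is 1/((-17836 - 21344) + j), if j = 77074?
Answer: 1/37894 ≈ 2.6389e-5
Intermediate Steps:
1/((-17836 - 21344) + j) = 1/((-17836 - 21344) + 77074) = 1/(-39180 + 77074) = 1/37894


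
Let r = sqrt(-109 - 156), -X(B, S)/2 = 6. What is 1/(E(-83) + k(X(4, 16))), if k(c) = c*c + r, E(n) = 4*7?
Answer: 172/29849 - I*sqrt(265)/29849 ≈ 0.0057623 - 0.00054537*I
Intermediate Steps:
E(n) = 28
X(B, S) = -12 (X(B, S) = -2*6 = -12)
r = I*sqrt(265) (r = sqrt(-265) = I*sqrt(265) ≈ 16.279*I)
k(c) = c**2 + I*sqrt(265) (k(c) = c*c + I*sqrt(265) = c**2 + I*sqrt(265))
1/(E(-83) + k(X(4, 16))) = 1/(28 + ((-12)**2 + I*sqrt(265))) = 1/(28 + (144 + I*sqrt(265))) = 1/(172 + I*sqrt(265))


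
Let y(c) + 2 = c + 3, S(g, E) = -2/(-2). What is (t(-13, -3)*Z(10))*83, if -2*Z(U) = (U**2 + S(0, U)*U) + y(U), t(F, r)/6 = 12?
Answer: -361548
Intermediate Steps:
t(F, r) = 72 (t(F, r) = 6*12 = 72)
S(g, E) = 1 (S(g, E) = -2*(-1/2) = 1)
y(c) = 1 + c (y(c) = -2 + (c + 3) = -2 + (3 + c) = 1 + c)
Z(U) = -1/2 - U - U**2/2 (Z(U) = -((U**2 + 1*U) + (1 + U))/2 = -((U**2 + U) + (1 + U))/2 = -((U + U**2) + (1 + U))/2 = -(1 + U**2 + 2*U)/2 = -1/2 - U - U**2/2)
(t(-13, -3)*Z(10))*83 = (72*(-1/2 - 1*10 - 1/2*10**2))*83 = (72*(-1/2 - 10 - 1/2*100))*83 = (72*(-1/2 - 10 - 50))*83 = (72*(-121/2))*83 = -4356*83 = -361548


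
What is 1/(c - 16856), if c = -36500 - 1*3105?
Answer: -1/56461 ≈ -1.7711e-5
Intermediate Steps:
c = -39605 (c = -36500 - 3105 = -39605)
1/(c - 16856) = 1/(-39605 - 16856) = 1/(-56461) = -1/56461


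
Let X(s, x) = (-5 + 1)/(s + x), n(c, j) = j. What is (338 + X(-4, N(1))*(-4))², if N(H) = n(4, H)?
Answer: 996004/9 ≈ 1.1067e+5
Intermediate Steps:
N(H) = H
X(s, x) = -4/(s + x)
(338 + X(-4, N(1))*(-4))² = (338 - 4/(-4 + 1)*(-4))² = (338 - 4/(-3)*(-4))² = (338 - 4*(-⅓)*(-4))² = (338 + (4/3)*(-4))² = (338 - 16/3)² = (998/3)² = 996004/9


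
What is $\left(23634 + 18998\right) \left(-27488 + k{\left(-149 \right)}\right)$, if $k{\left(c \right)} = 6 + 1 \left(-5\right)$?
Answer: $-1171825784$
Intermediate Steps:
$k{\left(c \right)} = 1$ ($k{\left(c \right)} = 6 - 5 = 1$)
$\left(23634 + 18998\right) \left(-27488 + k{\left(-149 \right)}\right) = \left(23634 + 18998\right) \left(-27488 + 1\right) = 42632 \left(-27487\right) = -1171825784$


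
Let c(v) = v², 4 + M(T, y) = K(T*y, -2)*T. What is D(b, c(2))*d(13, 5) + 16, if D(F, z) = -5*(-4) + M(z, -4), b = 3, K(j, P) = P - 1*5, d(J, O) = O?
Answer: -44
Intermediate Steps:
K(j, P) = -5 + P (K(j, P) = P - 5 = -5 + P)
M(T, y) = -4 - 7*T (M(T, y) = -4 + (-5 - 2)*T = -4 - 7*T)
D(F, z) = 16 - 7*z (D(F, z) = -5*(-4) + (-4 - 7*z) = 20 + (-4 - 7*z) = 16 - 7*z)
D(b, c(2))*d(13, 5) + 16 = (16 - 7*2²)*5 + 16 = (16 - 7*4)*5 + 16 = (16 - 28)*5 + 16 = -12*5 + 16 = -60 + 16 = -44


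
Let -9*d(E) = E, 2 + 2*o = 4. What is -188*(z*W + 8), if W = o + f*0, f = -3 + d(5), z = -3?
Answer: -940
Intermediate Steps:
o = 1 (o = -1 + (½)*4 = -1 + 2 = 1)
d(E) = -E/9
f = -32/9 (f = -3 - ⅑*5 = -3 - 5/9 = -32/9 ≈ -3.5556)
W = 1 (W = 1 - 32/9*0 = 1 + 0 = 1)
-188*(z*W + 8) = -188*(-3*1 + 8) = -188*(-3 + 8) = -188*5 = -940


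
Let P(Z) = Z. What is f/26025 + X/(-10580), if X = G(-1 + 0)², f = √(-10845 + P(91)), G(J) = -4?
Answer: -4/2645 + I*√10754/26025 ≈ -0.0015123 + 0.0039847*I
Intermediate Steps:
f = I*√10754 (f = √(-10845 + 91) = √(-10754) = I*√10754 ≈ 103.7*I)
X = 16 (X = (-4)² = 16)
f/26025 + X/(-10580) = (I*√10754)/26025 + 16/(-10580) = (I*√10754)*(1/26025) + 16*(-1/10580) = I*√10754/26025 - 4/2645 = -4/2645 + I*√10754/26025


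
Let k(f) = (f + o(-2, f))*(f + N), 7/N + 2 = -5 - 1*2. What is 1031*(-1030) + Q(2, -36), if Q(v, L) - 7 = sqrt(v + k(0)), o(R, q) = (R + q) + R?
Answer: -1061923 + sqrt(46)/3 ≈ -1.0619e+6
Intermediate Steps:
N = -7/9 (N = 7/(-2 + (-5 - 1*2)) = 7/(-2 + (-5 - 2)) = 7/(-2 - 7) = 7/(-9) = 7*(-1/9) = -7/9 ≈ -0.77778)
o(R, q) = q + 2*R
k(f) = (-4 + 2*f)*(-7/9 + f) (k(f) = (f + (f + 2*(-2)))*(f - 7/9) = (f + (f - 4))*(-7/9 + f) = (f + (-4 + f))*(-7/9 + f) = (-4 + 2*f)*(-7/9 + f))
Q(v, L) = 7 + sqrt(28/9 + v) (Q(v, L) = 7 + sqrt(v + (28/9 + 2*0**2 - 50/9*0)) = 7 + sqrt(v + (28/9 + 2*0 + 0)) = 7 + sqrt(v + (28/9 + 0 + 0)) = 7 + sqrt(v + 28/9) = 7 + sqrt(28/9 + v))
1031*(-1030) + Q(2, -36) = 1031*(-1030) + (7 + sqrt(28 + 9*2)/3) = -1061930 + (7 + sqrt(28 + 18)/3) = -1061930 + (7 + sqrt(46)/3) = -1061923 + sqrt(46)/3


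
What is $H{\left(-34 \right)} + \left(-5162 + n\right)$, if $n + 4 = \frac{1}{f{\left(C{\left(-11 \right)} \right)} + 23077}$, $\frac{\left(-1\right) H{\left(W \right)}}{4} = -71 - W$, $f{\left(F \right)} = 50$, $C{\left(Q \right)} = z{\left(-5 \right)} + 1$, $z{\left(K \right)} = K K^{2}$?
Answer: $- \frac{116051285}{23127} \approx -5018.0$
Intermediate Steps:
$z{\left(K \right)} = K^{3}$
$C{\left(Q \right)} = -124$ ($C{\left(Q \right)} = \left(-5\right)^{3} + 1 = -125 + 1 = -124$)
$H{\left(W \right)} = 284 + 4 W$ ($H{\left(W \right)} = - 4 \left(-71 - W\right) = 284 + 4 W$)
$n = - \frac{92507}{23127}$ ($n = -4 + \frac{1}{50 + 23077} = -4 + \frac{1}{23127} = - \frac{92507}{23127} \approx -4.0$)
$H{\left(-34 \right)} + \left(-5162 + n\right) = \left(284 + 4 \left(-34\right)\right) - \frac{119474081}{23127} = \left(284 - 136\right) - \frac{119474081}{23127} = 148 - \frac{119474081}{23127} = - \frac{116051285}{23127}$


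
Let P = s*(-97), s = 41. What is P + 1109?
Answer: -2868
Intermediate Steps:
P = -3977 (P = 41*(-97) = -3977)
P + 1109 = -3977 + 1109 = -2868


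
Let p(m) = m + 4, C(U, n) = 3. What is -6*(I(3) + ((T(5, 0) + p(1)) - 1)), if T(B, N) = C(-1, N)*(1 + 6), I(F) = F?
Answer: -168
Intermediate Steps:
p(m) = 4 + m
T(B, N) = 21 (T(B, N) = 3*(1 + 6) = 3*7 = 21)
-6*(I(3) + ((T(5, 0) + p(1)) - 1)) = -6*(3 + ((21 + (4 + 1)) - 1)) = -6*(3 + ((21 + 5) - 1)) = -6*(3 + (26 - 1)) = -6*(3 + 25) = -6*28 = -168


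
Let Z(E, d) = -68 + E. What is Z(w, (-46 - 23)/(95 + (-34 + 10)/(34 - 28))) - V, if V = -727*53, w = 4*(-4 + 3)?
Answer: 38459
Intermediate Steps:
w = -4 (w = 4*(-1) = -4)
V = -38531
Z(w, (-46 - 23)/(95 + (-34 + 10)/(34 - 28))) - V = (-68 - 4) - 1*(-38531) = -72 + 38531 = 38459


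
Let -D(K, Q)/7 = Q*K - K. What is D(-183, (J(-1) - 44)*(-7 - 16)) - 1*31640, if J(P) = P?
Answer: 1292914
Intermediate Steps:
D(K, Q) = 7*K - 7*K*Q (D(K, Q) = -7*(Q*K - K) = -7*(K*Q - K) = -7*(-K + K*Q) = 7*K - 7*K*Q)
D(-183, (J(-1) - 44)*(-7 - 16)) - 1*31640 = 7*(-183)*(1 - (-1 - 44)*(-7 - 16)) - 1*31640 = 7*(-183)*(1 - (-45)*(-23)) - 31640 = 7*(-183)*(1 - 1*1035) - 31640 = 7*(-183)*(1 - 1035) - 31640 = 7*(-183)*(-1034) - 31640 = 1324554 - 31640 = 1292914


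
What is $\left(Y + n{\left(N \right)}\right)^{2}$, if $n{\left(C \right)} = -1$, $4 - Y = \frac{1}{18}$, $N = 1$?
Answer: $\frac{2809}{324} \approx 8.6698$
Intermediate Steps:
$Y = \frac{71}{18}$ ($Y = 4 - \frac{1}{18} = \frac{71}{18} \approx 3.9444$)
$\left(Y + n{\left(N \right)}\right)^{2} = \left(\frac{71}{18} - 1\right)^{2} = \left(\frac{53}{18}\right)^{2} = \frac{2809}{324}$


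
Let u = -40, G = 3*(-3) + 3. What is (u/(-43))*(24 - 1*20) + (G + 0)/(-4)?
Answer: 449/86 ≈ 5.2209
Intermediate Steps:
G = -6 (G = -9 + 3 = -6)
(u/(-43))*(24 - 1*20) + (G + 0)/(-4) = (-40/(-43))*(24 - 1*20) + (-6 + 0)/(-4) = (-40*(-1/43))*(24 - 20) - 6*(-¼) = (40/43)*4 + 3/2 = 160/43 + 3/2 = 449/86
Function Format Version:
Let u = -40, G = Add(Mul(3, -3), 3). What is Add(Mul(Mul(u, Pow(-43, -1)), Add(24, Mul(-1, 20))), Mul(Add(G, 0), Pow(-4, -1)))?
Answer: Rational(449, 86) ≈ 5.2209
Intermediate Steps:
G = -6 (G = Add(-9, 3) = -6)
Add(Mul(Mul(u, Pow(-43, -1)), Add(24, Mul(-1, 20))), Mul(Add(G, 0), Pow(-4, -1))) = Add(Mul(Mul(-40, Pow(-43, -1)), Add(24, Mul(-1, 20))), Mul(Add(-6, 0), Pow(-4, -1))) = Add(Mul(Mul(-40, Rational(-1, 43)), Add(24, -20)), Mul(-6, Rational(-1, 4))) = Add(Mul(Rational(40, 43), 4), Rational(3, 2)) = Add(Rational(160, 43), Rational(3, 2)) = Rational(449, 86)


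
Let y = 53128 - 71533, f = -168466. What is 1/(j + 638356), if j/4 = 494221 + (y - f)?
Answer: 1/3215484 ≈ 3.1100e-7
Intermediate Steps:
y = -18405
j = 2577128 (j = 4*(494221 + (-18405 - 1*(-168466))) = 4*(494221 + (-18405 + 168466)) = 4*(494221 + 150061) = 4*644282 = 2577128)
1/(j + 638356) = 1/(2577128 + 638356) = 1/3215484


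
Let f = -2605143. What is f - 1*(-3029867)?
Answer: 424724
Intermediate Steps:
f - 1*(-3029867) = -2605143 - 1*(-3029867) = -2605143 + 3029867 = 424724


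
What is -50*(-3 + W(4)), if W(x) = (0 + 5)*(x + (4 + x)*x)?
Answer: -8850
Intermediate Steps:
W(x) = 5*x + 5*x*(4 + x) (W(x) = 5*(x + x*(4 + x)) = 5*x + 5*x*(4 + x))
-50*(-3 + W(4)) = -50*(-3 + 5*4*(5 + 4)) = -50*(-3 + 5*4*9) = -50*(-3 + 180) = -50*177 = -8850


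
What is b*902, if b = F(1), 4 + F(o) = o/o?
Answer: -2706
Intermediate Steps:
F(o) = -3 (F(o) = -4 + o/o = -4 + 1 = -3)
b = -3
b*902 = -3*902 = -2706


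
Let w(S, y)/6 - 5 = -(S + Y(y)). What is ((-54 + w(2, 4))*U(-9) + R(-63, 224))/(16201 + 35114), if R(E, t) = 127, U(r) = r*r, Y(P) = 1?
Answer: -655/10263 ≈ -0.063822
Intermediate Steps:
U(r) = r²
w(S, y) = 24 - 6*S (w(S, y) = 30 + 6*(-(S + 1)) = 30 + 6*(-(1 + S)) = 30 + 6*(-1 - S) = 30 + (-6 - 6*S) = 24 - 6*S)
((-54 + w(2, 4))*U(-9) + R(-63, 224))/(16201 + 35114) = ((-54 + (24 - 6*2))*(-9)² + 127)/(16201 + 35114) = ((-54 + (24 - 12))*81 + 127)/51315 = ((-54 + 12)*81 + 127)*(1/51315) = (-42*81 + 127)*(1/51315) = (-3402 + 127)*(1/51315) = -3275*1/51315 = -655/10263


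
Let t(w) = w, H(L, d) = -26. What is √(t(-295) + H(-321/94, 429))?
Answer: I*√321 ≈ 17.916*I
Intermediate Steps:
√(t(-295) + H(-321/94, 429)) = √(-295 - 26) = √(-321) = I*√321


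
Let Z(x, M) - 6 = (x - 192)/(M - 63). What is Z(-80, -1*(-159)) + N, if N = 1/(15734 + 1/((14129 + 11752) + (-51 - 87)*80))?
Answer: 4436746651/1401049770 ≈ 3.1667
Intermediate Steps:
Z(x, M) = 6 + (-192 + x)/(-63 + M) (Z(x, M) = 6 + (x - 192)/(M - 63) = 6 + (-192 + x)/(-63 + M))
N = 14841/233508295 (N = 1/(15734 + 1/(25881 - 138*80)) = 1/(15734 + 1/(25881 - 11040)) = 1/(15734 + 1/14841) = 1/(233508295/14841) = 14841/233508295 ≈ 6.3557e-5)
Z(-80, -1*(-159)) + N = (-570 - 80 + 6*(-1*(-159)))/(-63 - 1*(-159)) + 14841/233508295 = (-570 - 80 + 6*159)/(-63 + 159) + 14841/233508295 = (-570 - 80 + 954)/96 + 14841/233508295 = (1/96)*304 + 14841/233508295 = 19/6 + 14841/233508295 = 4436746651/1401049770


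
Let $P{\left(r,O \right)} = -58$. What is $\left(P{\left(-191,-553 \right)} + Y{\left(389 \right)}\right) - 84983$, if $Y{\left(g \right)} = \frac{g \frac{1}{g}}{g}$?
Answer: $- \frac{33080948}{389} \approx -85041.0$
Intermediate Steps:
$Y{\left(g \right)} = \frac{1}{g}$ ($Y{\left(g \right)} = 1 \frac{1}{g} = \frac{1}{g}$)
$\left(P{\left(-191,-553 \right)} + Y{\left(389 \right)}\right) - 84983 = \left(-58 + \frac{1}{389}\right) - 84983 = - \frac{22561}{389} - 84983 = - \frac{33080948}{389}$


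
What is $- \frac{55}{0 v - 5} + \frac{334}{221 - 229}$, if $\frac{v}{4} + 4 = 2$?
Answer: $- \frac{123}{4} \approx -30.75$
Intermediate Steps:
$v = -8$ ($v = -16 + 4 \cdot 2 = -16 + 8 = -8$)
$- \frac{55}{0 v - 5} + \frac{334}{221 - 229} = - \frac{55}{0 \left(-8\right) - 5} + \frac{334}{221 - 229} = - \frac{55}{0 - 5} + \frac{334}{221 - 229} = - \frac{55}{-5} + \frac{334}{-8} = \left(-55\right) \left(- \frac{1}{5}\right) + 334 \left(- \frac{1}{8}\right) = 11 - \frac{167}{4} = - \frac{123}{4}$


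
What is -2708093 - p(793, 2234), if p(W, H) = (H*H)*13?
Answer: -67587921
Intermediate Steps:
p(W, H) = 13*H² (p(W, H) = H²*13 = 13*H²)
-2708093 - p(793, 2234) = -2708093 - 13*2234² = -2708093 - 13*4990756 = -2708093 - 1*64879828 = -2708093 - 64879828 = -67587921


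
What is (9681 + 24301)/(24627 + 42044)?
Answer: 33982/66671 ≈ 0.50970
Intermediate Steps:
(9681 + 24301)/(24627 + 42044) = 33982/66671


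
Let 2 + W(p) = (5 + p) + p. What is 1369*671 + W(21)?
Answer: 918644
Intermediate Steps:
W(p) = 3 + 2*p (W(p) = -2 + ((5 + p) + p) = -2 + (5 + 2*p) = 3 + 2*p)
1369*671 + W(21) = 1369*671 + (3 + 2*21) = 918599 + (3 + 42) = 918599 + 45 = 918644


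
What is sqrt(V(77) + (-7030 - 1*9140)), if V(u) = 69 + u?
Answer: 2*I*sqrt(4006) ≈ 126.59*I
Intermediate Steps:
sqrt(V(77) + (-7030 - 1*9140)) = sqrt((69 + 77) + (-7030 - 1*9140)) = sqrt(146 + (-7030 - 9140)) = sqrt(146 - 16170) = sqrt(-16024) = 2*I*sqrt(4006)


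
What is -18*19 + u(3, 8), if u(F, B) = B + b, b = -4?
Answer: -338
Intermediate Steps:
u(F, B) = -4 + B (u(F, B) = B - 4 = -4 + B)
-18*19 + u(3, 8) = -18*19 + (-4 + 8) = -342 + 4 = -338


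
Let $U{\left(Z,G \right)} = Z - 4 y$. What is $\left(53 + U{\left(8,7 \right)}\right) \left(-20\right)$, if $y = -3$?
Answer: $-1460$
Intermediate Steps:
$U{\left(Z,G \right)} = 12 + Z$ ($U{\left(Z,G \right)} = Z - -12 = Z + 12 = 12 + Z$)
$\left(53 + U{\left(8,7 \right)}\right) \left(-20\right) = \left(53 + \left(12 + 8\right)\right) \left(-20\right) = \left(53 + 20\right) \left(-20\right) = 73 \left(-20\right) = -1460$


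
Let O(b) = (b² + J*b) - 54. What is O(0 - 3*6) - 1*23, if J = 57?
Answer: -779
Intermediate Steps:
O(b) = -54 + b² + 57*b (O(b) = (b² + 57*b) - 54 = -54 + b² + 57*b)
O(0 - 3*6) - 1*23 = (-54 + (0 - 3*6)² + 57*(0 - 3*6)) - 1*23 = (-54 + (0 - 18)² + 57*(0 - 18)) - 23 = (-54 + (-18)² + 57*(-18)) - 23 = (-54 + 324 - 1026) - 23 = -756 - 23 = -779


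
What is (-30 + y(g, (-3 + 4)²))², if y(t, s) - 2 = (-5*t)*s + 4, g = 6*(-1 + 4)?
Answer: 12996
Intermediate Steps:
g = 18 (g = 6*3 = 18)
y(t, s) = 6 - 5*s*t (y(t, s) = 2 + ((-5*t)*s + 4) = 2 + (-5*s*t + 4) = 2 + (4 - 5*s*t) = 6 - 5*s*t)
(-30 + y(g, (-3 + 4)²))² = (-30 + (6 - 5*(-3 + 4)²*18))² = (-30 + (6 - 5*1²*18))² = (-30 + (6 - 5*1*18))² = (-30 + (6 - 90))² = (-30 - 84)² = (-114)² = 12996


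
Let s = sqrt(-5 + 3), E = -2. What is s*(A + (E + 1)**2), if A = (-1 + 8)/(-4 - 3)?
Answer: 0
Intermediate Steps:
s = I*sqrt(2) (s = sqrt(-2) = I*sqrt(2) ≈ 1.4142*I)
A = -1 (A = 7/(-7) = 7*(-1/7) = -1)
s*(A + (E + 1)**2) = (I*sqrt(2))*(-1 + (-2 + 1)**2) = (I*sqrt(2))*(-1 + (-1)**2) = (I*sqrt(2))*(-1 + 1) = (I*sqrt(2))*0 = 0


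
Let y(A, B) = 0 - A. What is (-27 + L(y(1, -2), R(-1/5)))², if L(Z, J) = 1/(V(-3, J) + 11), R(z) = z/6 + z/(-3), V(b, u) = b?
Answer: 46225/64 ≈ 722.27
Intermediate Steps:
y(A, B) = -A
R(z) = -z/6 (R(z) = z*(⅙) + z*(-⅓) = z/6 - z/3 = -z/6)
L(Z, J) = ⅛ (L(Z, J) = 1/(-3 + 11) = 1/8 = ⅛)
(-27 + L(y(1, -2), R(-1/5)))² = (-27 + ⅛)² = (-215/8)² = 46225/64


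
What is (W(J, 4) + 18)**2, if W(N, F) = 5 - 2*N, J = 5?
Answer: 169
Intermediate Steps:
(W(J, 4) + 18)**2 = ((5 - 2*5) + 18)**2 = ((5 - 10) + 18)**2 = (-5 + 18)**2 = 13**2 = 169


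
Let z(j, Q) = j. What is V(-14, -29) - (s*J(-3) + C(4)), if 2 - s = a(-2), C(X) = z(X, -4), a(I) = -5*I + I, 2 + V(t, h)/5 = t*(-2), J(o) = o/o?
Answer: 132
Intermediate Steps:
J(o) = 1
V(t, h) = -10 - 10*t (V(t, h) = -10 + 5*(t*(-2)) = -10 + 5*(-2*t) = -10 - 10*t)
a(I) = -4*I
C(X) = X
s = -6 (s = 2 - (-4)*(-2) = 2 - 1*8 = 2 - 8 = -6)
V(-14, -29) - (s*J(-3) + C(4)) = (-10 - 10*(-14)) - (-6*1 + 4) = (-10 + 140) - (-6 + 4) = 130 - 1*(-2) = 130 + 2 = 132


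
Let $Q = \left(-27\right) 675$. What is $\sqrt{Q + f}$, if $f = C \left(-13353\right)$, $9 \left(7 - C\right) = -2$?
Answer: $\frac{i \sqrt{1031970}}{3} \approx 338.62 i$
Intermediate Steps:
$C = \frac{65}{9}$ ($C = 7 - - \frac{2}{9} = 7 + \frac{2}{9} = \frac{65}{9} \approx 7.2222$)
$f = - \frac{289315}{3}$ ($f = \frac{65}{9} \left(-13353\right) = - \frac{289315}{3} \approx -96438.0$)
$Q = -18225$
$\sqrt{Q + f} = \sqrt{-18225 - \frac{289315}{3}} = \sqrt{- \frac{343990}{3}} = \frac{i \sqrt{1031970}}{3}$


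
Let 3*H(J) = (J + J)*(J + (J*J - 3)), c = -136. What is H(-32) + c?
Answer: -63704/3 ≈ -21235.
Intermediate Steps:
H(J) = 2*J*(-3 + J + J²)/3 (H(J) = ((J + J)*(J + (J*J - 3)))/3 = ((2*J)*(J + (J² - 3)))/3 = ((2*J)*(J + (-3 + J²)))/3 = ((2*J)*(-3 + J + J²))/3 = (2*J*(-3 + J + J²))/3 = 2*J*(-3 + J + J²)/3)
H(-32) + c = (⅔)*(-32)*(-3 - 32 + (-32)²) - 136 = (⅔)*(-32)*(-3 - 32 + 1024) - 136 = (⅔)*(-32)*989 - 136 = -63296/3 - 136 = -63704/3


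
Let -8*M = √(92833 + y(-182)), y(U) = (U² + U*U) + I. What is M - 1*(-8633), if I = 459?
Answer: 8633 - √39885/4 ≈ 8583.1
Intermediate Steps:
y(U) = 459 + 2*U² (y(U) = (U² + U*U) + 459 = (U² + U²) + 459 = 2*U² + 459 = 459 + 2*U²)
M = -√39885/4 (M = -√(92833 + (459 + 2*(-182)²))/8 = -√(92833 + (459 + 2*33124))/8 = -√(92833 + (459 + 66248))/8 = -√(92833 + 66707)/8 = -√39885/4 ≈ -49.928)
M - 1*(-8633) = -√39885/4 - 1*(-8633) = -√39885/4 + 8633 = 8633 - √39885/4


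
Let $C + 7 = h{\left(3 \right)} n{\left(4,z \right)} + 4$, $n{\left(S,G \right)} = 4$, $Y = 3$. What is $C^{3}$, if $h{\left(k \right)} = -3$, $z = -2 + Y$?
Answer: $-3375$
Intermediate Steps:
$z = 1$ ($z = -2 + 3 = 1$)
$C = -15$ ($C = -7 + \left(\left(-3\right) 4 + 4\right) = -7 + \left(-12 + 4\right) = -7 - 8 = -15$)
$C^{3} = \left(-15\right)^{3} = -3375$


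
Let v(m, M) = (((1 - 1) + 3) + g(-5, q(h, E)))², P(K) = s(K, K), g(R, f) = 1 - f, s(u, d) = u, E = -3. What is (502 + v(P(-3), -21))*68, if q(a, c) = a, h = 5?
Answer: 34204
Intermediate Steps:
P(K) = K
v(m, M) = 1 (v(m, M) = (((1 - 1) + 3) + (1 - 1*5))² = ((0 + 3) + (1 - 5))² = (3 - 4)² = (-1)² = 1)
(502 + v(P(-3), -21))*68 = (502 + 1)*68 = 503*68 = 34204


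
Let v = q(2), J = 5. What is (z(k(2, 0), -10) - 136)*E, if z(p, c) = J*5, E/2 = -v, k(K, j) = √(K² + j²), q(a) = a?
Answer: 444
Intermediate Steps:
v = 2
E = -4 (E = 2*(-1*2) = 2*(-2) = -4)
z(p, c) = 25 (z(p, c) = 5*5 = 25)
(z(k(2, 0), -10) - 136)*E = (25 - 136)*(-4) = -111*(-4) = 444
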